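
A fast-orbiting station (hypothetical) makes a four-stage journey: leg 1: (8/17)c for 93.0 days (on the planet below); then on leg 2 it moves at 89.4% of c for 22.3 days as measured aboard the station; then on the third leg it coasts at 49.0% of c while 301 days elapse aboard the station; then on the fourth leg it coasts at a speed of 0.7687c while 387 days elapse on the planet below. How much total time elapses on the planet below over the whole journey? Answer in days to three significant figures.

Leg 1: 93.0 days is already measured on the planet below.
Leg 2: β = 0.894; γ = 1/√(1 − 0.894²) = 1/√0.2008 = 2.232; Δt_2 = 2.232 × 22.3 = 49.77 days.
Leg 3: β = 0.490; γ = 1/√(1 − 0.490²) = 1/√0.7599 = 1.147; Δt_3 = 1.147 × 301 = 345.3 days.
Leg 4: 387 days is already measured on the planet below.
Total: 93.00 + 49.77 + 345.3 + 387.0 days.

Δt = 875 days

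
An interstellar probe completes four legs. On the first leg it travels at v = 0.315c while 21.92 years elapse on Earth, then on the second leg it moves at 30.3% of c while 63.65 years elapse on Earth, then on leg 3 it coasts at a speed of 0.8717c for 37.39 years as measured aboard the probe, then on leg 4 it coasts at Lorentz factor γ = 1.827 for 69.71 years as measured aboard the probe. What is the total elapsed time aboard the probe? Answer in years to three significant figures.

τ = 189 years

Leg 1: γ = 1/√(1 − 0.315²) = 1/√0.9008 = 1.054; τ_1 = 21.92/1.054 = 20.80 years.
Leg 2: β = 0.303; γ = 1/√(1 − 0.303²) = 1/√0.9082 = 1.049; τ_2 = 63.65/1.049 = 60.66 years.
Leg 3: 37.39 years is already measured aboard the probe.
Leg 4: 69.71 years is already measured aboard the probe.
Total: 20.80 + 60.66 + 37.39 + 69.71 years.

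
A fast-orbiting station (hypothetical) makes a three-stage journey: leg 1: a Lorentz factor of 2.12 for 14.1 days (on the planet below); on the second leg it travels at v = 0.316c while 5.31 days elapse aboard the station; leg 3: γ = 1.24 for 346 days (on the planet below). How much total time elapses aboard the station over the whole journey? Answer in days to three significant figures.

τ = 291 days

Leg 1: γ = 2.12; τ_1 = 14.1/2.120 = 6.651 days.
Leg 2: 5.31 days is already measured aboard the station.
Leg 3: γ = 1.24; τ_3 = 346/1.240 = 279.0 days.
Total: 6.651 + 5.310 + 279.0 days.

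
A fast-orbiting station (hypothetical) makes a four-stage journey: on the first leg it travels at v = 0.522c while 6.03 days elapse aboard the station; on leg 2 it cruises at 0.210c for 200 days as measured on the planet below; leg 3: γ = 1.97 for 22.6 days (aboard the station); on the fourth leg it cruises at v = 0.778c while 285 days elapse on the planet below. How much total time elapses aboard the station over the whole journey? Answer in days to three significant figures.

Leg 1: 6.03 days is already measured aboard the station.
Leg 2: γ = 1/√(1 − 0.210²) = 1/√0.9559 = 1.023; τ_2 = 200/1.023 = 195.5 days.
Leg 3: 22.6 days is already measured aboard the station.
Leg 4: γ = 1/√(1 − 0.778²) = 1/√0.3947 = 1.592; τ_4 = 285/1.592 = 179.1 days.
Total: 6.030 + 195.5 + 22.60 + 179.1 days.

τ = 403 days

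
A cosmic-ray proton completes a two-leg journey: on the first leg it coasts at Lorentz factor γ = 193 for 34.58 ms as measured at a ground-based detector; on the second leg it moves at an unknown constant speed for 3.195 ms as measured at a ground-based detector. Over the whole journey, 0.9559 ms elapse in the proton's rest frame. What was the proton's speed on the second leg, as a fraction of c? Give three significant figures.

Leg 1: γ = 193; τ_1 = 34.58/193.0 = 0.1792 ms.
Leg 2: speed unknown; τ_2 = 3.195/γ_2.
Total proper time: 0.1792 + τ_2 = 0.9559, so τ_2 = 0.9559 − 0.1792 = 0.7767 ms.
γ_2 = 3.195/0.7767 = 4.113; β = √(1 − 1/γ²) = √0.9409.

β = 0.970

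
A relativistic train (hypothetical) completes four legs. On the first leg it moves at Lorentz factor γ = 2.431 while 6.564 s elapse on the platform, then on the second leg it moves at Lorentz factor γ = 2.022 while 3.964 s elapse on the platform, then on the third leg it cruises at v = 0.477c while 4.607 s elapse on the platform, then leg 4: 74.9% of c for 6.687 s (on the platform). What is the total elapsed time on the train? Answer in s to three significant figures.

Leg 1: γ = 2.431; τ_1 = 6.564/2.431 = 2.700 s.
Leg 2: γ = 2.022; τ_2 = 3.964/2.022 = 1.960 s.
Leg 3: γ = 1/√(1 − 0.477²) = 1/√0.7725 = 1.138; τ_3 = 4.607/1.138 = 4.049 s.
Leg 4: β = 0.749; γ = 1/√(1 − 0.749²) = 1/√0.4390 = 1.509; τ_4 = 6.687/1.509 = 4.431 s.
Total: 2.700 + 1.960 + 4.049 + 4.431 s.

τ = 13.1 s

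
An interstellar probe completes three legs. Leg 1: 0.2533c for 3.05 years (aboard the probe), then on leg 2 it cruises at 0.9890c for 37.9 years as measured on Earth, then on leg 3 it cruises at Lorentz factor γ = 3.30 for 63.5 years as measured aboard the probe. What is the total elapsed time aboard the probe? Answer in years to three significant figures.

τ = 72.2 years

Leg 1: 3.05 years is already measured aboard the probe.
Leg 2: γ = 1/√(1 − 0.9890²) = 1/√0.02188 = 6.761; τ_2 = 37.9/6.761 = 5.606 years.
Leg 3: 63.5 years is already measured aboard the probe.
Total: 3.050 + 5.606 + 63.50 years.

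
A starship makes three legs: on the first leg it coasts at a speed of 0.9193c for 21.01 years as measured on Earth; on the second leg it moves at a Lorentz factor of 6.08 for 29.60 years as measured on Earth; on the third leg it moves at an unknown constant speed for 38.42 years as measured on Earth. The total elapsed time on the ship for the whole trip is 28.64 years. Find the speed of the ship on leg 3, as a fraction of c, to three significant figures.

Leg 1: γ = 1/√(1 − 0.9193²) = 1/√0.1549 = 2.541; τ_1 = 21.01/2.541 = 8.269 years.
Leg 2: γ = 6.08; τ_2 = 29.60/6.080 = 4.868 years.
Leg 3: speed unknown; τ_3 = 38.42/γ_3.
Total proper time: 8.269 + 4.868 + τ_3 = 28.64, so τ_3 = 28.64 − 13.14 = 15.50 years.
γ_3 = 38.42/15.50 = 2.478; β = √(1 − 1/γ²) = √0.8372.

β = 0.915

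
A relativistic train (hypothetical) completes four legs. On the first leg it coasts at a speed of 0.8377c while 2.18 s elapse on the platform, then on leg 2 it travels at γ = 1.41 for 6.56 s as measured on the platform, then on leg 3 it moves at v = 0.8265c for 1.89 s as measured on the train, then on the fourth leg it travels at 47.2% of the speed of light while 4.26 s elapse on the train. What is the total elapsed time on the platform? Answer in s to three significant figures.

Δt = 16.9 s

Leg 1: 2.18 s is already measured on the platform.
Leg 2: 6.56 s is already measured on the platform.
Leg 3: γ = 1/√(1 − 0.8265²) = 1/√0.3169 = 1.776; Δt_3 = 1.776 × 1.89 = 3.357 s.
Leg 4: β = 0.472; γ = 1/√(1 − 0.472²) = 1/√0.7772 = 1.134; Δt_4 = 1.134 × 4.26 = 4.832 s.
Total: 2.180 + 6.560 + 3.357 + 4.832 s.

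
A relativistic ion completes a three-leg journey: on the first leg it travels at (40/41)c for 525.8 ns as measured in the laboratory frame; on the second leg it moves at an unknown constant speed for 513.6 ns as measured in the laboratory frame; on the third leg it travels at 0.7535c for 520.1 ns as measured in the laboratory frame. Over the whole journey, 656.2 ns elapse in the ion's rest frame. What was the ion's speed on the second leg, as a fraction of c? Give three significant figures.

Leg 1: γ = 1/√(1 − (40/41)²) = 41/9 ≈ 4.556; τ_1 = 525.8/4.556 = 115.4 ns.
Leg 2: speed unknown; τ_2 = 513.6/γ_2.
Leg 3: γ = 1/√(1 − 0.7535²) = 1/√0.4322 = 1.521; τ_3 = 520.1/1.521 = 341.9 ns.
Total proper time: 115.4 + τ_2 + 341.9 = 656.2, so τ_2 = 656.2 − 457.4 = 198.8 ns.
γ_2 = 513.6/198.8 = 2.583; β = √(1 − 1/γ²) = √0.8501.

β = 0.922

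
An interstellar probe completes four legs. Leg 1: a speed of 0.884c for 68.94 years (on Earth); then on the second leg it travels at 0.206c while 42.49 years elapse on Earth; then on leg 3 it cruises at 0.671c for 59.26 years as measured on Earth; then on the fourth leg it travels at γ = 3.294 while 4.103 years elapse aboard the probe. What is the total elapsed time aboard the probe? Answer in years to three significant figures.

τ = 122 years

Leg 1: γ = 1/√(1 − 0.884²) = 1/√0.2185 = 2.139; τ_1 = 68.94/2.139 = 32.23 years.
Leg 2: γ = 1/√(1 − 0.206²) = 1/√0.9576 = 1.022; τ_2 = 42.49/1.022 = 41.58 years.
Leg 3: γ = 1/√(1 − 0.671²) = 1/√0.5498 = 1.349; τ_3 = 59.26/1.349 = 43.94 years.
Leg 4: 4.103 years is already measured aboard the probe.
Total: 32.23 + 41.58 + 43.94 + 4.103 years.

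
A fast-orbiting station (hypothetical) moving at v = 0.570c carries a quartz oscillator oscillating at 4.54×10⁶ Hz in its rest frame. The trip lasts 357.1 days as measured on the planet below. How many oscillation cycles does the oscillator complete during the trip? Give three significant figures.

N = 1.15×10¹⁴

γ = 1/√(1 − 0.570²) = 1/√0.6751 = 1.217
The oscillator's own cycle count is N = f × τ where τ is the proper time aboard the station. τ = Δt/γ = 357.1/1.217 = 293.4 days = 2.535×10⁷ s.
N = 4.54×10⁶ × 2.535×10⁷ = 1.151×10¹⁴.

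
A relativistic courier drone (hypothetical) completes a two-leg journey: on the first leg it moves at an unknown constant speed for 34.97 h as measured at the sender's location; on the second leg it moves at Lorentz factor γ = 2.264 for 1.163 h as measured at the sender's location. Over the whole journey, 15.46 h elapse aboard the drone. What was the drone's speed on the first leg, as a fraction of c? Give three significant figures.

Leg 1: speed unknown; τ_1 = 34.97/γ_1.
Leg 2: γ = 2.264; τ_2 = 1.163/2.264 = 0.5137 h.
Total proper time: τ_1 + 0.5137 = 15.46, so τ_1 = 15.46 − 0.5137 = 14.95 h.
γ_1 = 34.97/14.95 = 2.340; β = √(1 − 1/γ²) = √0.8173.

β = 0.904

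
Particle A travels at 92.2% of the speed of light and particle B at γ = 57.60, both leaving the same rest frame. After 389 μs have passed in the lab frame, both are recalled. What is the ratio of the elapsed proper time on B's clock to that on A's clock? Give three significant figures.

τ_B/τ_A = 0.0448

A: β = 0.922; γ = 1/√(1 − 0.922²) = 1/√0.1499 = 2.583. B: γ = 57.60.
τ_A/τ_B = γ_B/γ_A = 57.60/2.583 = 22.30, so τ_B/τ_A = 0.04484.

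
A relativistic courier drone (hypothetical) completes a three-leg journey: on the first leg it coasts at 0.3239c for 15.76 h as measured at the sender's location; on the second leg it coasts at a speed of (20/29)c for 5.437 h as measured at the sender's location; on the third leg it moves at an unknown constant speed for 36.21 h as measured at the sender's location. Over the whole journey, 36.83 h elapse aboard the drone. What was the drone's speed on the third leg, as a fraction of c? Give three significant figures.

β = 0.868

Leg 1: γ = 1/√(1 − 0.3239²) = 1/√0.8951 = 1.057; τ_1 = 15.76/1.057 = 14.91 h.
Leg 2: γ = 1/√(1 − (20/29)²) = 29/21 ≈ 1.381; τ_2 = 5.437/1.381 = 3.937 h.
Leg 3: speed unknown; τ_3 = 36.21/γ_3.
Total proper time: 14.91 + 3.937 + τ_3 = 36.83, so τ_3 = 36.83 − 18.85 = 17.98 h.
γ_3 = 36.21/17.98 = 2.014; β = √(1 − 1/γ²) = √0.7534.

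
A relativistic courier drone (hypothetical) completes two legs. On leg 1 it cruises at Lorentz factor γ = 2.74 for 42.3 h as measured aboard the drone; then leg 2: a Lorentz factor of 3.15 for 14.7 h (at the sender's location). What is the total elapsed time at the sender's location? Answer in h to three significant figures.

Leg 1: γ = 2.74; Δt_1 = 2.740 × 42.3 = 115.9 h.
Leg 2: 14.7 h is already measured at the sender's location.
Total: 115.9 + 14.70 h.

Δt = 131 h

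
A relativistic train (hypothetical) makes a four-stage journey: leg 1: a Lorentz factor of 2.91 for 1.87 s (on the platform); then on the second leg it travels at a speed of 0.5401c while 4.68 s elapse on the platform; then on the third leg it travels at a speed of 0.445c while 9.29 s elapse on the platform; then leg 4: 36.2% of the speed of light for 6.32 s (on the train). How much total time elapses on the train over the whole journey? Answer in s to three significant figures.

τ = 19.2 s

Leg 1: γ = 2.91; τ_1 = 1.87/2.910 = 0.6426 s.
Leg 2: γ = 1/√(1 − 0.5401²) = 1/√0.7083 = 1.188; τ_2 = 4.68/1.188 = 3.939 s.
Leg 3: γ = 1/√(1 − 0.445²) = 1/√0.8020 = 1.117; τ_3 = 9.29/1.117 = 8.319 s.
Leg 4: 6.32 s is already measured on the train.
Total: 0.6426 + 3.939 + 8.319 + 6.320 s.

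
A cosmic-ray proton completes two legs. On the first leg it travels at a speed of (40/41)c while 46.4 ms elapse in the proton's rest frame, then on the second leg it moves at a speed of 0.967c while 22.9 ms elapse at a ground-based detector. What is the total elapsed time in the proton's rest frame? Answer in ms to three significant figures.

Leg 1: 46.4 ms is already measured in the proton's rest frame.
Leg 2: γ = 1/√(1 − 0.967²) = 1/√0.06491 = 3.925; τ_2 = 22.9/3.925 = 5.834 ms.
Total: 46.40 + 5.834 ms.

τ = 52.2 ms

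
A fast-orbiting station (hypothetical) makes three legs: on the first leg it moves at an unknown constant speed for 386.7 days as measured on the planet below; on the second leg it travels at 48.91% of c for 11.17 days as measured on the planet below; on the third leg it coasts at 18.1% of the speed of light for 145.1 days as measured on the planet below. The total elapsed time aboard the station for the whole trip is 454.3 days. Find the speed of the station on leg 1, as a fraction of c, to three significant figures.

β = 0.625

Leg 1: speed unknown; τ_1 = 386.7/γ_1.
Leg 2: β = 0.4891; γ = 1/√(1 − 0.4891²) = 1/√0.7608 = 1.146; τ_2 = 11.17/1.146 = 9.743 days.
Leg 3: β = 0.181; γ = 1/√(1 − 0.181²) = 1/√0.9672 = 1.017; τ_3 = 145.1/1.017 = 142.7 days.
Total proper time: τ_1 + 9.743 + 142.7 = 454.3, so τ_1 = 454.3 − 152.4 = 301.9 days.
γ_1 = 386.7/301.9 = 1.281; β = √(1 − 1/γ²) = √0.3907.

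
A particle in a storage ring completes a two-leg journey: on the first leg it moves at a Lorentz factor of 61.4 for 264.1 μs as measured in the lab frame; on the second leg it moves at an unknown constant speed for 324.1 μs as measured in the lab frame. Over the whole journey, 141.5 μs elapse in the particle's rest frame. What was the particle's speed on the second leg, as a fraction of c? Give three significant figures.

β = 0.906

Leg 1: γ = 61.4; τ_1 = 264.1/61.40 = 4.301 μs.
Leg 2: speed unknown; τ_2 = 324.1/γ_2.
Total proper time: 4.301 + τ_2 = 141.5, so τ_2 = 141.5 − 4.301 = 137.2 μs.
γ_2 = 324.1/137.2 = 2.362; β = √(1 − 1/γ²) = √0.8208.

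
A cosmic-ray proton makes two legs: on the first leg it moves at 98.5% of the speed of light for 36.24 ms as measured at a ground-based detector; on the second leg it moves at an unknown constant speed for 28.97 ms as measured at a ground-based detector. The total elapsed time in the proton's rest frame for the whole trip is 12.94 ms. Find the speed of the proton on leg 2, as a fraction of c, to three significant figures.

Leg 1: β = 0.985; γ = 1/√(1 − 0.985²) = 1/√0.02977 = 5.795; τ_1 = 36.24/5.795 = 6.253 ms.
Leg 2: speed unknown; τ_2 = 28.97/γ_2.
Total proper time: 6.253 + τ_2 = 12.94, so τ_2 = 12.94 − 6.253 = 6.687 ms.
γ_2 = 28.97/6.687 = 4.333; β = √(1 − 1/γ²) = √0.9467.

β = 0.973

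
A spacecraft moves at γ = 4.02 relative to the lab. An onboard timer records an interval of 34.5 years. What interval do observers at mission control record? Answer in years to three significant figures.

γ = 4.02
The interval measured aboard the spacecraft is the proper time (both events occur at the same place in that frame); the lab-frame interval is Δt = γτ = 4.020 × 34.5 years.

Δt = 139 years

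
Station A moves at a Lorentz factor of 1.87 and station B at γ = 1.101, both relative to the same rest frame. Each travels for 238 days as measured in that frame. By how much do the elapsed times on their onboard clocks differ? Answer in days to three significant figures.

|τ_A − τ_B| = 88.9 days

A: γ = 1.87; τ_A = 238/1.870 = 127.3 days.
B: γ = 1.101; τ_B = 238/1.101 = 216.2 days.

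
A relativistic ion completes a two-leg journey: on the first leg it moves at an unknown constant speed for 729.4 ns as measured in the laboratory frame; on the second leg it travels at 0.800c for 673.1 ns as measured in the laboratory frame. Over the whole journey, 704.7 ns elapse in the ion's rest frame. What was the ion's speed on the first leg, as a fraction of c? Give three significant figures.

β = 0.911

Leg 1: speed unknown; τ_1 = 729.4/γ_1.
Leg 2: γ = 1/√(1 − 0.800²) = 5/3 ≈ 1.667; τ_2 = 673.1/1.667 = 403.9 ns.
Total proper time: τ_1 + 403.9 = 704.7, so τ_1 = 704.7 − 403.9 = 300.8 ns.
γ_1 = 729.4/300.8 = 2.425; β = √(1 − 1/γ²) = √0.8299.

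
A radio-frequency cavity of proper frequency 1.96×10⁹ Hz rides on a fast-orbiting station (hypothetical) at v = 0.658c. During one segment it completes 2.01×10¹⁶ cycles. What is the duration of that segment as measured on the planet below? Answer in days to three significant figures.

γ = 1/√(1 − 0.658²) = 1/√0.5670 = 1.328
Proper time for N cycles: τ = N/f = 2.01×10¹⁶/(1.96×10⁹) = 1.026×10⁷ s = 118.7 days.
Lab-frame duration Δt = γτ = 1.328 × 118.7 = 157.6 days.

Δt = 158 days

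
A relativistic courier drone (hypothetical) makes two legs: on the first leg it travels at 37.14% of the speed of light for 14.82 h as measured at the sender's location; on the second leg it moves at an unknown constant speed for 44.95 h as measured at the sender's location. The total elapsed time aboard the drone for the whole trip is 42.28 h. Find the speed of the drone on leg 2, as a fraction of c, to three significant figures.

β = 0.773

Leg 1: β = 0.3714; γ = 1/√(1 − 0.3714²) = 1/√0.8621 = 1.077; τ_1 = 14.82/1.077 = 13.76 h.
Leg 2: speed unknown; τ_2 = 44.95/γ_2.
Total proper time: 13.76 + τ_2 = 42.28, so τ_2 = 42.28 − 13.76 = 28.52 h.
γ_2 = 44.95/28.52 = 1.576; β = √(1 − 1/γ²) = √0.5974.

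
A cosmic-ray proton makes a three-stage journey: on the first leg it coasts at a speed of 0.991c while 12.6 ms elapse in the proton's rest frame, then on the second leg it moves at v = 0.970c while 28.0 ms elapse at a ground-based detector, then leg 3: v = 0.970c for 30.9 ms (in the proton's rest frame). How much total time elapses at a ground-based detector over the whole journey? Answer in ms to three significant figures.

Δt = 249 ms

Leg 1: γ = 1/√(1 − 0.991²) = 1/√0.01792 = 7.470; Δt_1 = 7.470 × 12.6 = 94.13 ms.
Leg 2: 28.0 ms is already measured at a ground-based detector.
Leg 3: γ = 1/√(1 − 0.970²) = 1/√0.05910 = 4.113; Δt_3 = 4.113 × 30.9 = 127.1 ms.
Total: 94.13 + 28.00 + 127.1 ms.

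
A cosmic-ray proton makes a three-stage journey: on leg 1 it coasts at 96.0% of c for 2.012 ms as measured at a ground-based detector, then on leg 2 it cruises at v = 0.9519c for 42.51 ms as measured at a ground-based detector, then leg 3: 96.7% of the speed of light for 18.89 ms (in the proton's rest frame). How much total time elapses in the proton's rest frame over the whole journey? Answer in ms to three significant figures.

Leg 1: β = 0.960; γ = 1/√(1 − 0.960²) = 1/√0.07840 = 3.571; τ_1 = 2.012/3.571 = 0.5634 ms.
Leg 2: γ = 1/√(1 − 0.9519²) = 1/√0.09389 = 3.264; τ_2 = 42.51/3.264 = 13.03 ms.
Leg 3: 18.89 ms is already measured in the proton's rest frame.
Total: 0.5634 + 13.03 + 18.89 ms.

τ = 32.5 ms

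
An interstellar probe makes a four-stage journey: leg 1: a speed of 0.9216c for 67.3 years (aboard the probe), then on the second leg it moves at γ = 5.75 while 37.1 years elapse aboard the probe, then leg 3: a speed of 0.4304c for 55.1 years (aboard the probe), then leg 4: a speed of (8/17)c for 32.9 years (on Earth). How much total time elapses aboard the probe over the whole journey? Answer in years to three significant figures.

Leg 1: 67.3 years is already measured aboard the probe.
Leg 2: 37.1 years is already measured aboard the probe.
Leg 3: 55.1 years is already measured aboard the probe.
Leg 4: γ = 1/√(1 − (8/17)²) = 17/15 ≈ 1.133; τ_4 = 32.9/1.133 = 29.03 years.
Total: 67.30 + 37.10 + 55.10 + 29.03 years.

τ = 189 years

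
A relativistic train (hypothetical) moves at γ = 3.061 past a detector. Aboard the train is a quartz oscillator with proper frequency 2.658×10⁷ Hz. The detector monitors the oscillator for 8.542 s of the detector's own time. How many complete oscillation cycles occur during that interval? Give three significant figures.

γ = 3.061
During 8.542 s of lab time, the oscillator's proper time advances by τ = Δt/γ = 8.542/3.061 = 2.791 s = 2.791×10⁰ s.
N = f × τ = 2.658×10⁷ × 2.791×10⁰ = 7.417×10⁷.

N = 7.42×10⁷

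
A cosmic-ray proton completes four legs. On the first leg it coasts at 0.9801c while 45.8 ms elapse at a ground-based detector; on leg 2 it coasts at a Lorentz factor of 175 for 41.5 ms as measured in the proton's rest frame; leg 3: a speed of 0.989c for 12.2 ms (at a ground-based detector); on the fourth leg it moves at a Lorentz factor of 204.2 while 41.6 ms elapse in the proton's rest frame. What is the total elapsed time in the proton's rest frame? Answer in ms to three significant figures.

τ = 94.0 ms

Leg 1: γ = 1/√(1 − 0.9801²) = 1/√0.03940 = 5.038; τ_1 = 45.8/5.038 = 9.092 ms.
Leg 2: 41.5 ms is already measured in the proton's rest frame.
Leg 3: γ = 1/√(1 − 0.989²) = 1/√0.02188 = 6.761; τ_3 = 12.2/6.761 = 1.805 ms.
Leg 4: 41.6 ms is already measured in the proton's rest frame.
Total: 9.092 + 41.50 + 1.805 + 41.60 ms.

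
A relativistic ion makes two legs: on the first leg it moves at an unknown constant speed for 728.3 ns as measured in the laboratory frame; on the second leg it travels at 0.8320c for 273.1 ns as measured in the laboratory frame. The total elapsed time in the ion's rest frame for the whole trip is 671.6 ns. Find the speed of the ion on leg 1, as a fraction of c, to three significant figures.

Leg 1: speed unknown; τ_1 = 728.3/γ_1.
Leg 2: γ = 1/√(1 − 0.8320²) = 1/√0.3078 = 1.803; τ_2 = 273.1/1.803 = 151.5 ns.
Total proper time: τ_1 + 151.5 = 671.6, so τ_1 = 671.6 − 151.5 = 520.1 ns.
γ_1 = 728.3/520.1 = 1.400; β = √(1 − 1/γ²) = √0.4900.

β = 0.700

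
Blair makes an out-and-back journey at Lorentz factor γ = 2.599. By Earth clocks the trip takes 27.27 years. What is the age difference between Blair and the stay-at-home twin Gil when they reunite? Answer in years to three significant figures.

γ = 2.599
Blair's elapsed proper time: τ = 27.27/2.599 = 10.49 years.
Age gap = Δt − τ = 27.27 − 10.49 years.

Δt − τ = 16.8 years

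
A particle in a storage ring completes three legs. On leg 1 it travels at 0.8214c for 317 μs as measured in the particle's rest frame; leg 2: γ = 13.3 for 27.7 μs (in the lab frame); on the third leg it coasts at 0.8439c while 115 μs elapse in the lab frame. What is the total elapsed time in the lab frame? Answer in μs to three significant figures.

Leg 1: γ = 1/√(1 − 0.8214²) = 1/√0.3253 = 1.753; Δt_1 = 1.753 × 317 = 555.8 μs.
Leg 2: 27.7 μs is already measured in the lab frame.
Leg 3: 115 μs is already measured in the lab frame.
Total: 555.8 + 27.70 + 115.0 μs.

Δt = 698 μs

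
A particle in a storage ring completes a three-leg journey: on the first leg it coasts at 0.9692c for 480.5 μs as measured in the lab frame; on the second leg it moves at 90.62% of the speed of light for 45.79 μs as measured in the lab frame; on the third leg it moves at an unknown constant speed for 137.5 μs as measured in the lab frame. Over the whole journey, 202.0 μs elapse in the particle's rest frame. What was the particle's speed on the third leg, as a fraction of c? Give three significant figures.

Leg 1: γ = 1/√(1 − 0.9692²) = 1/√0.06065 = 4.061; τ_1 = 480.5/4.061 = 118.3 μs.
Leg 2: β = 0.9062; γ = 1/√(1 − 0.9062²) = 1/√0.1788 = 2.365; τ_2 = 45.79/2.365 = 19.36 μs.
Leg 3: speed unknown; τ_3 = 137.5/γ_3.
Total proper time: 118.3 + 19.36 + τ_3 = 202.0, so τ_3 = 202.0 − 137.7 = 64.30 μs.
γ_3 = 137.5/64.30 = 2.138; β = √(1 − 1/γ²) = √0.7813.

β = 0.884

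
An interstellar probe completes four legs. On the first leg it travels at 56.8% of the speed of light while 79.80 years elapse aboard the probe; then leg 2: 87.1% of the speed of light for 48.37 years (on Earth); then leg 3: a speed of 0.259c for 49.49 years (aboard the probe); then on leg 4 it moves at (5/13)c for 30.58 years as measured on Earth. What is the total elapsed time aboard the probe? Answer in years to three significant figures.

Leg 1: 79.80 years is already measured aboard the probe.
Leg 2: β = 0.871; γ = 1/√(1 − 0.871²) = 1/√0.2414 = 2.035; τ_2 = 48.37/2.035 = 23.76 years.
Leg 3: 49.49 years is already measured aboard the probe.
Leg 4: γ = 1/√(1 − (5/13)²) = 13/12 ≈ 1.083; τ_4 = 30.58/1.083 = 28.23 years.
Total: 79.80 + 23.76 + 49.49 + 28.23 years.

τ = 181 years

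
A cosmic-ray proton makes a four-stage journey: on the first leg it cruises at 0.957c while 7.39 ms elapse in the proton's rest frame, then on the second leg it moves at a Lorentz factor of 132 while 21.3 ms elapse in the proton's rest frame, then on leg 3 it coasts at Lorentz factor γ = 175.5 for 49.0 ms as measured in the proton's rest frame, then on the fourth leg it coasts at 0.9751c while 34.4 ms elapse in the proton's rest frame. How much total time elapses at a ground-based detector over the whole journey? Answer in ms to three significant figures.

Δt = 1.16×10⁴ ms

Leg 1: γ = 1/√(1 − 0.957²) = 1/√0.08415 = 3.447; Δt_1 = 3.447 × 7.39 = 25.48 ms.
Leg 2: γ = 132; Δt_2 = 132.0 × 21.3 = 2812 ms.
Leg 3: γ = 175.5; Δt_3 = 175.5 × 49.0 = 8600 ms.
Leg 4: γ = 1/√(1 − 0.9751²) = 1/√0.04918 = 4.509; Δt_4 = 4.509 × 34.4 = 155.1 ms.
Total: 25.48 + 2812 + 8600 + 155.1 ms.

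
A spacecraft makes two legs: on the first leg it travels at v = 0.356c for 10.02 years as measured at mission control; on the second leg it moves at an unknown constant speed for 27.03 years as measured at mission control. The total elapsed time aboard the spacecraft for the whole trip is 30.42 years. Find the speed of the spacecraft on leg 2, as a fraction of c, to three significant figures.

β = 0.627

Leg 1: γ = 1/√(1 − 0.356²) = 1/√0.8733 = 1.070; τ_1 = 10.02/1.070 = 9.364 years.
Leg 2: speed unknown; τ_2 = 27.03/γ_2.
Total proper time: 9.364 + τ_2 = 30.42, so τ_2 = 30.42 − 9.364 = 21.06 years.
γ_2 = 27.03/21.06 = 1.284; β = √(1 − 1/γ²) = √0.3932.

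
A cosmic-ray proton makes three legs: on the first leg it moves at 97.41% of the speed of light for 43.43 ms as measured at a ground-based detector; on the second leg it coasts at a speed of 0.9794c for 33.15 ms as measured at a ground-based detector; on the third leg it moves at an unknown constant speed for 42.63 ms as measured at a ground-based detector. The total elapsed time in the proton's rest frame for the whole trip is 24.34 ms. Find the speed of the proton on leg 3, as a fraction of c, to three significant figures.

Leg 1: β = 0.9741; γ = 1/√(1 − 0.9741²) = 1/√0.05113 = 4.422; τ_1 = 43.43/4.422 = 9.820 ms.
Leg 2: γ = 1/√(1 − 0.9794²) = 1/√0.04078 = 4.952; τ_2 = 33.15/4.952 = 6.694 ms.
Leg 3: speed unknown; τ_3 = 42.63/γ_3.
Total proper time: 9.820 + 6.694 + τ_3 = 24.34, so τ_3 = 24.34 − 16.51 = 7.826 ms.
γ_3 = 42.63/7.826 = 5.447; β = √(1 − 1/γ²) = √0.9663.

β = 0.983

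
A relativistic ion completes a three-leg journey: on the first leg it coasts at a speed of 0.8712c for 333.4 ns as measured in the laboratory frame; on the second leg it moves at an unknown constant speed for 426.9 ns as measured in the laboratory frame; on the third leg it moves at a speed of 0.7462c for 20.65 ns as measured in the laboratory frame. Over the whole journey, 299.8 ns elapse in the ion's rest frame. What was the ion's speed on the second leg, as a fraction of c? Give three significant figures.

Leg 1: γ = 1/√(1 − 0.8712²) = 1/√0.2410 = 2.037; τ_1 = 333.4/2.037 = 163.7 ns.
Leg 2: speed unknown; τ_2 = 426.9/γ_2.
Leg 3: γ = 1/√(1 − 0.7462²) = 1/√0.4432 = 1.502; τ_3 = 20.65/1.502 = 13.75 ns.
Total proper time: 163.7 + τ_2 + 13.75 = 299.8, so τ_2 = 299.8 − 177.4 = 122.4 ns.
γ_2 = 426.9/122.4 = 3.488; β = √(1 − 1/γ²) = √0.9178.

β = 0.958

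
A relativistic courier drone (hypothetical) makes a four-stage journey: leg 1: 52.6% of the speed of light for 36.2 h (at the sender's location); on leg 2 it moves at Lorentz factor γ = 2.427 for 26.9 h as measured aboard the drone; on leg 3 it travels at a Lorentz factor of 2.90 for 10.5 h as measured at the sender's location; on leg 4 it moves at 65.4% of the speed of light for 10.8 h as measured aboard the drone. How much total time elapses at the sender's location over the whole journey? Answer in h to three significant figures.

Δt = 126 h

Leg 1: 36.2 h is already measured at the sender's location.
Leg 2: γ = 2.427; Δt_2 = 2.427 × 26.9 = 65.29 h.
Leg 3: 10.5 h is already measured at the sender's location.
Leg 4: β = 0.654; γ = 1/√(1 − 0.654²) = 1/√0.5723 = 1.322; Δt_4 = 1.322 × 10.8 = 14.28 h.
Total: 36.20 + 65.29 + 10.50 + 14.28 h.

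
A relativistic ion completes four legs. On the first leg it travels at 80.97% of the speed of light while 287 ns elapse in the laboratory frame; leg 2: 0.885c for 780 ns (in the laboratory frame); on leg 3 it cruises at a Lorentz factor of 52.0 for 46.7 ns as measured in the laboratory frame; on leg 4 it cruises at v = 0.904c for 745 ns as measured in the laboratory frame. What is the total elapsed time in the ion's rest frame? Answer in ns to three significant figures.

Leg 1: β = 0.8097; γ = 1/√(1 − 0.8097²) = 1/√0.3444 = 1.704; τ_1 = 287/1.704 = 168.4 ns.
Leg 2: γ = 1/√(1 − 0.885²) = 1/√0.2168 = 2.148; τ_2 = 780/2.148 = 363.2 ns.
Leg 3: γ = 52.0; τ_3 = 46.7/52.00 = 0.8981 ns.
Leg 4: γ = 1/√(1 − 0.904²) = 1/√0.1828 = 2.339; τ_4 = 745/2.339 = 318.5 ns.
Total: 168.4 + 363.2 + 0.8981 + 318.5 ns.

τ = 851 ns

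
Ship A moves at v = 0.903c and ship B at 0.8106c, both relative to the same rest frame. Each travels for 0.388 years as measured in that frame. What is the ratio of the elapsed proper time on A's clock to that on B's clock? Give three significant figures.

τ_A/τ_B = 0.734

A: γ = 1/√(1 − 0.903²) = 1/√0.1846 = 2.328. B: γ = 1/√(1 − 0.8106²) = 1/√0.3429 = 1.708.
τ_A/τ_B = γ_B/γ_A = 1.708/2.328 = 0.7337, so τ_A/τ_B = 0.7337.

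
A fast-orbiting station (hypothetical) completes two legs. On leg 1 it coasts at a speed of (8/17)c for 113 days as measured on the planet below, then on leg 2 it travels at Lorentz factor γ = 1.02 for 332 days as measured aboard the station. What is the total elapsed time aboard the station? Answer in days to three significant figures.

τ = 432 days

Leg 1: γ = 1/√(1 − (8/17)²) = 17/15 ≈ 1.133; τ_1 = 113/1.133 = 99.71 days.
Leg 2: 332 days is already measured aboard the station.
Total: 99.71 + 332.0 days.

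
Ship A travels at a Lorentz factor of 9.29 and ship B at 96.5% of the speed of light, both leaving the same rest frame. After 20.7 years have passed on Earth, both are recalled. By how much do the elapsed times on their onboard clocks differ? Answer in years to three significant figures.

A: γ = 9.29; τ_A = 20.7/9.290 = 2.228 years.
B: β = 0.965; γ = 1/√(1 − 0.965²) = 1/√0.06878 = 3.813; τ_B = 20.7/3.813 = 5.429 years.

|τ_A − τ_B| = 3.20 years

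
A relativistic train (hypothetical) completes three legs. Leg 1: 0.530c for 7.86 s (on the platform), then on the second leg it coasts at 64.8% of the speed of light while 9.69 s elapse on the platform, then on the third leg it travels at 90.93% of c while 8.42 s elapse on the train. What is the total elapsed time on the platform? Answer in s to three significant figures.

Leg 1: 7.86 s is already measured on the platform.
Leg 2: 9.69 s is already measured on the platform.
Leg 3: β = 0.9093; γ = 1/√(1 − 0.9093²) = 1/√0.1732 = 2.403; Δt_3 = 2.403 × 8.42 = 20.23 s.
Total: 7.860 + 9.690 + 20.23 s.

Δt = 37.8 s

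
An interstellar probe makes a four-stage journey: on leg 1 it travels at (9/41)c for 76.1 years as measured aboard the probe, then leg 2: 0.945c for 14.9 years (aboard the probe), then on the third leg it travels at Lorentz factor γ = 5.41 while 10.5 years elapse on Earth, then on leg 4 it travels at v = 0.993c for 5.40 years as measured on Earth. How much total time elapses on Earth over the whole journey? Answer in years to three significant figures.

Δt = 139 years

Leg 1: γ = 1/√(1 − (9/41)²) = 41/40 = 1.025; Δt_1 = 1.025 × 76.1 = 78.00 years.
Leg 2: γ = 1/√(1 − 0.945²) = 1/√0.1070 = 3.057; Δt_2 = 3.057 × 14.9 = 45.56 years.
Leg 3: 10.5 years is already measured on Earth.
Leg 4: 5.40 years is already measured on Earth.
Total: 78.00 + 45.56 + 10.50 + 5.400 years.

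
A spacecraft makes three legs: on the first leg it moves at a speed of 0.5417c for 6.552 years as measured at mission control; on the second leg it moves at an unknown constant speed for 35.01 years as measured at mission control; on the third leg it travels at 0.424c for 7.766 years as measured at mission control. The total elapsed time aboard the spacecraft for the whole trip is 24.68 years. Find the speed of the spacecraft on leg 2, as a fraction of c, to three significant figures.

β = 0.938

Leg 1: γ = 1/√(1 − 0.5417²) = 1/√0.7066 = 1.190; τ_1 = 6.552/1.190 = 5.507 years.
Leg 2: speed unknown; τ_2 = 35.01/γ_2.
Leg 3: γ = 1/√(1 − 0.424²) = 1/√0.8202 = 1.104; τ_3 = 7.766/1.104 = 7.033 years.
Total proper time: 5.507 + τ_2 + 7.033 = 24.68, so τ_2 = 24.68 − 12.54 = 12.14 years.
γ_2 = 35.01/12.14 = 2.884; β = √(1 − 1/γ²) = √0.8798.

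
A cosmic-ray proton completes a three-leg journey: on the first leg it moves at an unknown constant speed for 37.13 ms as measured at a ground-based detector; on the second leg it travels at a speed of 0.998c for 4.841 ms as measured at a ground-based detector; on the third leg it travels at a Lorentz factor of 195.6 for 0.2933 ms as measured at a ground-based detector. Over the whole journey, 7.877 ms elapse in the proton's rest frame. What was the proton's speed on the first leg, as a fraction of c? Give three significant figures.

Leg 1: speed unknown; τ_1 = 37.13/γ_1.
Leg 2: γ = 1/√(1 − 0.998²) = 1/√0.003996 = 15.82; τ_2 = 4.841/15.82 = 0.3060 ms.
Leg 3: γ = 195.6; τ_3 = 0.2933/195.6 = 0.001499 ms.
Total proper time: τ_1 + 0.3060 + 0.001499 = 7.877, so τ_1 = 7.877 − 0.3075 = 7.569 ms.
γ_1 = 37.13/7.569 = 4.905; β = √(1 − 1/γ²) = √0.9584.

β = 0.979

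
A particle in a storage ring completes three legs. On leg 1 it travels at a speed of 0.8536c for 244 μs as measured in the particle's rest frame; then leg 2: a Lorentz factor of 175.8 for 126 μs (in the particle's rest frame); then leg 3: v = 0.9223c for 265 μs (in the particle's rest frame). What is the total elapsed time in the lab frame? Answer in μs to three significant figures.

Leg 1: γ = 1/√(1 − 0.8536²) = 1/√0.2714 = 1.920; Δt_1 = 1.920 × 244 = 468.4 μs.
Leg 2: γ = 175.8; Δt_2 = 175.8 × 126 = 2.215×10⁴ μs.
Leg 3: γ = 1/√(1 − 0.9223²) = 1/√0.1494 = 2.587; Δt_3 = 2.587 × 265 = 685.7 μs.
Total: 468.4 + 2.215×10⁴ + 685.7 μs.

Δt = 2.33×10⁴ μs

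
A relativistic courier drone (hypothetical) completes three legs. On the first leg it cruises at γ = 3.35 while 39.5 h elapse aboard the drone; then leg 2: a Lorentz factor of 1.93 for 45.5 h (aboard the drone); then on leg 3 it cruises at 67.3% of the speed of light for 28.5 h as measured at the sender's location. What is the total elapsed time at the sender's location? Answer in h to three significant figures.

Leg 1: γ = 3.35; Δt_1 = 3.350 × 39.5 = 132.3 h.
Leg 2: γ = 1.93; Δt_2 = 1.930 × 45.5 = 87.82 h.
Leg 3: 28.5 h is already measured at the sender's location.
Total: 132.3 + 87.82 + 28.50 h.

Δt = 249 h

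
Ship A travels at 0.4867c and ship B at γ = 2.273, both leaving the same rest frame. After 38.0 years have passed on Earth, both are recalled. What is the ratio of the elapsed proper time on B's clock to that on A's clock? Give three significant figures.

A: γ = 1/√(1 − 0.4867²) = 1/√0.7631 = 1.145. B: γ = 2.273.
τ_A/τ_B = γ_B/γ_A = 2.273/1.145 = 1.986, so τ_B/τ_A = 0.5036.

τ_B/τ_A = 0.504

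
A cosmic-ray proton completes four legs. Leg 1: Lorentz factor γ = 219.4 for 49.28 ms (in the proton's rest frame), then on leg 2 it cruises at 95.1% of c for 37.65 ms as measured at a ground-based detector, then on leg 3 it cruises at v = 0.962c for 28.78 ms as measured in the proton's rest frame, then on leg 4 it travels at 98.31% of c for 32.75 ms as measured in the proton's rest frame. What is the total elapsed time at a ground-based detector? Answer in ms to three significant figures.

Leg 1: γ = 219.4; Δt_1 = 219.4 × 49.28 = 1.081×10⁴ ms.
Leg 2: 37.65 ms is already measured at a ground-based detector.
Leg 3: γ = 1/√(1 − 0.962²) = 1/√0.07456 = 3.662; Δt_3 = 3.662 × 28.78 = 105.4 ms.
Leg 4: β = 0.9831; γ = 1/√(1 − 0.9831²) = 1/√0.03351 = 5.462; Δt_4 = 5.462 × 32.75 = 178.9 ms.
Total: 1.081×10⁴ + 37.65 + 105.4 + 178.9 ms.

Δt = 1.11×10⁴ ms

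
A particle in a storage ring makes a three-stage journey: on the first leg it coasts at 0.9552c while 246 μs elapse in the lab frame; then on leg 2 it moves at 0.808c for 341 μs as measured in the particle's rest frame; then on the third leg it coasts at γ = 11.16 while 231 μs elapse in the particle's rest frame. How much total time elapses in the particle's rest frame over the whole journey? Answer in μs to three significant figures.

Leg 1: γ = 1/√(1 − 0.9552²) = 1/√0.08759 = 3.379; τ_1 = 246/3.379 = 72.81 μs.
Leg 2: 341 μs is already measured in the particle's rest frame.
Leg 3: 231 μs is already measured in the particle's rest frame.
Total: 72.81 + 341.0 + 231.0 μs.

τ = 645 μs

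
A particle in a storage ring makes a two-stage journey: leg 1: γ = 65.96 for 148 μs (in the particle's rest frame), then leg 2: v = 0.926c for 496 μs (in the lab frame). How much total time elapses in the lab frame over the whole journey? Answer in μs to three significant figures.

Δt = 1.03×10⁴ μs

Leg 1: γ = 65.96; Δt_1 = 65.96 × 148 = 9762 μs.
Leg 2: 496 μs is already measured in the lab frame.
Total: 9762 + 496.0 μs.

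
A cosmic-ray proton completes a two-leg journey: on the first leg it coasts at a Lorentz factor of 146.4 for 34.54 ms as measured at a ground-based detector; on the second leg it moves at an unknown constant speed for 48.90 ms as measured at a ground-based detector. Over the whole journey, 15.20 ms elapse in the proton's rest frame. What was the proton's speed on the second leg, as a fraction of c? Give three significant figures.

Leg 1: γ = 146.4; τ_1 = 34.54/146.4 = 0.2359 ms.
Leg 2: speed unknown; τ_2 = 48.90/γ_2.
Total proper time: 0.2359 + τ_2 = 15.20, so τ_2 = 15.20 − 0.2359 = 14.96 ms.
γ_2 = 48.90/14.96 = 3.268; β = √(1 − 1/γ²) = √0.9064.

β = 0.952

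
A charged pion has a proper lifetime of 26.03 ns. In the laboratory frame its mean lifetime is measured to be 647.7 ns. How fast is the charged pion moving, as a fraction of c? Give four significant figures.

β = 0.9992

γ = Δt/τ₀ = 647.7/26.03 = 24.88
β = √(1 − 1/γ²) = √(1 − 0.001615) = √0.9984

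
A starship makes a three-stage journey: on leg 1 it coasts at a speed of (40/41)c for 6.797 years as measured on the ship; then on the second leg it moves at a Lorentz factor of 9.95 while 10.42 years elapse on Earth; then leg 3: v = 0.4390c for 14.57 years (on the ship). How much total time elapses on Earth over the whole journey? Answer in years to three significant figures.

Leg 1: γ = 1/√(1 − (40/41)²) = 41/9 ≈ 4.556; Δt_1 = 4.556 × 6.797 = 30.96 years.
Leg 2: 10.42 years is already measured on Earth.
Leg 3: γ = 1/√(1 − 0.4390²) = 1/√0.8073 = 1.113; Δt_3 = 1.113 × 14.57 = 16.22 years.
Total: 30.96 + 10.42 + 16.22 years.

Δt = 57.6 years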